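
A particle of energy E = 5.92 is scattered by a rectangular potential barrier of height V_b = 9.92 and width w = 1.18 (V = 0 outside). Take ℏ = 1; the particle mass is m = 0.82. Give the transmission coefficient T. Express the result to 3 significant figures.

T = 0.00909

Since E < V_b the interior solution is evanescent with decay constant κ = √(2m(V_b − E))/ℏ = 2.561.
κw = 3.022, sinh(κw) = 10.24.
Matching ψ, ψ′ at both faces gives T = [1 + V_b² sinh²(κw) / (4E(V_b − E))]⁻¹ = 1/110.0 = 0.00909.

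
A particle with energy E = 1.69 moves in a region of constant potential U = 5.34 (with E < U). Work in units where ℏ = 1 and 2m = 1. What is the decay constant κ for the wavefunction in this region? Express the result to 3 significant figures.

Since E < U the TISE in this region is ψ'' = κ²ψ with κ = √(2m(U − E))/ℏ.
κ = √(2 × 0.5 × 3.65) = 1.910.

κ = 1.91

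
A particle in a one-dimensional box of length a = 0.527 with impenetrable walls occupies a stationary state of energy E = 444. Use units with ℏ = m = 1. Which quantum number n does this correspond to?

For an infinite well E_n = n²π²ℏ²/(2ma²), so n = (a/πℏ)√(2mE).
n = (0.527/π) × √(2 × 1 × 444) = 4.999 → n = 5.

n = 5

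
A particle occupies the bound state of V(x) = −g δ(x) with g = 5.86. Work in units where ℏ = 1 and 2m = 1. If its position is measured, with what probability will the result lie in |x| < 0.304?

The normalised bound state is ψ = √κ e^{−κ|x|} with κ = mg/ℏ² = 2.930.
P(|x| < d) = ∫_{−d}^{d} κ e^{−2κ|x|} dx = 1 − e^{−2κd} = 1 − e^{−1.781} = 0.8316.

P = 0.832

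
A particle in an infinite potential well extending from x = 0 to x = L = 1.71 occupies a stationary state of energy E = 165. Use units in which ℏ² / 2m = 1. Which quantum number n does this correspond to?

n = 7

For an infinite well E_n = n²π²ℏ²/(2mL²), so n = (L/πℏ)√(2mE).
n = (1.71/π) × √(2 × 0.5 × 165) = 6.992 → n = 7.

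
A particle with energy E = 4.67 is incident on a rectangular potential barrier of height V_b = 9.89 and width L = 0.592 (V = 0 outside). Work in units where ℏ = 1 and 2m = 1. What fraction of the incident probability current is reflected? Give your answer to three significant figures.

R = 0.766

E < V_b: inside the barrier ψ ∝ e^{±κx} with κ = √(2m(V_b − E))/ℏ = 2.285.
κL = 1.353, sinh(κL) = 1.804.
Matching ψ, ψ′ at both faces gives T = [1 + V_b² sinh²(κL) / (4E(V_b − E))]⁻¹ = 1/4.266 = 0.234.
R = 1 − T = 0.766.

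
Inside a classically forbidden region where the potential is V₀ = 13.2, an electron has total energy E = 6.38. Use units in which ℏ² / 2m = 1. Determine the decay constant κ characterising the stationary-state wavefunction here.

κ = 2.61

Since E < V₀ the TISE in this region is ψ'' = κ²ψ with κ = √(2m(V₀ − E))/ℏ.
κ = √(2 × 0.5 × 6.82) = 2.612.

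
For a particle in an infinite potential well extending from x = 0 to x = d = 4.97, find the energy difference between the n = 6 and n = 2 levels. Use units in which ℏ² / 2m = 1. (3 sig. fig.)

E_n = n²π²ℏ²/(2md²), so ΔE = (6² − 2²) π²ℏ²/(2md²).
ΔE = 32 × π² / (2 × 0.5 × 4.97²) = 12.79.

ΔE = 12.8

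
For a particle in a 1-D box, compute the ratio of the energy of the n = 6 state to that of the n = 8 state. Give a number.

0.5625

E_n = n²π²ℏ²/(2mL²) so the ratio is n₂²/n₁² = 36/64 = 0.5625.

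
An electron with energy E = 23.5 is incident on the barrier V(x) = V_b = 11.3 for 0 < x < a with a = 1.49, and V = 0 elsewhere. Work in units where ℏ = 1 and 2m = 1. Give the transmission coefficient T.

E > V_b: inside the barrier k₂ = √(2m(E − V_b))/ℏ = 3.493, k₂a = 5.204.
T = [1 + V_b² sin²(k₂a) / (4E(E − V_b))]⁻¹ = 1/1.087 = 0.920.

T = 0.920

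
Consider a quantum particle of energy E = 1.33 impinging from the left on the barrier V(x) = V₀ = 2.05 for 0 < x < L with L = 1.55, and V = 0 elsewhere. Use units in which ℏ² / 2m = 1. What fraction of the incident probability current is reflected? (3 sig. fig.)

R = 0.766

Since E < V₀ the interior solution is evanescent with decay constant κ = √(2m(V₀ − E))/ℏ = 0.8485.
κL = 1.315, sinh(κL) = 1.729.
Matching ψ, ψ′ at both faces gives T = [1 + V₀² sinh²(κL) / (4E(V₀ − E))]⁻¹ = 1/4.278 = 0.234.
R = 1 − T = 0.766.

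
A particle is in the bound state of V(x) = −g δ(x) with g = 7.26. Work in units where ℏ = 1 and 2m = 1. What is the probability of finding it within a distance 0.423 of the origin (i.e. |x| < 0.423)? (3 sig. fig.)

P = 0.954

The normalised bound state is ψ = √κ e^{−κ|x|} with κ = mg/ℏ² = 3.630.
P(|x| < d) = ∫_{−d}^{d} κ e^{−2κ|x|} dx = 1 − e^{−2κd} = 1 − e^{−3.071} = 0.9536.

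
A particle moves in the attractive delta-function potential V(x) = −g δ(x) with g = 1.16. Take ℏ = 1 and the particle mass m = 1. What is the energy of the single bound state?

The bound state is ψ(x) = √κ e^{−κ|x|}. The derivative jump ψ'(0⁺) − ψ'(0⁻) = −(2mg/ℏ²)ψ(0) fixes κ = mg/ℏ² = 1.160.
Then E = −ℏ²κ²/(2m) = −mg²/(2ℏ²) = -0.6728.

E = -0.673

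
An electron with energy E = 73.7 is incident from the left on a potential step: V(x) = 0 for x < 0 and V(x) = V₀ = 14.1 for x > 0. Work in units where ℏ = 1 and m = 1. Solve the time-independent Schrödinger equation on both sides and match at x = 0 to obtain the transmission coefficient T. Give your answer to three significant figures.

The wavenumbers are k₁ = √(2mE)/ℏ = 12.14 on the left and k₂ = √(2m(E − V₀))/ℏ = 10.92 on the right.
Matching ψ and ψ′ at x = 0 gives r = (k₁ − k₂)/(k₁ + k₂), so R = r² = 0.002813 and T = 1 − R = 0.9972.

T = 0.997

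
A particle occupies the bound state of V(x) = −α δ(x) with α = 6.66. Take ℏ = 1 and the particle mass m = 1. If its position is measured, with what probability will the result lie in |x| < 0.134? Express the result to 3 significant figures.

The normalised bound state is ψ = √κ e^{−κ|x|} with κ = mα/ℏ² = 6.660.
P(|x| < d) = ∫_{−d}^{d} κ e^{−2κ|x|} dx = 1 − e^{−2κd} = 1 − e^{−1.785} = 0.8322.

P = 0.832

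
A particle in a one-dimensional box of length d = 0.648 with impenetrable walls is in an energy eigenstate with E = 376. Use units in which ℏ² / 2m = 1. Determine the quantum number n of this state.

For an infinite well E_n = n²π²ℏ²/(2md²), so n = (d/πℏ)√(2mE).
n = (0.648/π) × √(2 × 0.5 × 376) = 4.000 → n = 4.

n = 4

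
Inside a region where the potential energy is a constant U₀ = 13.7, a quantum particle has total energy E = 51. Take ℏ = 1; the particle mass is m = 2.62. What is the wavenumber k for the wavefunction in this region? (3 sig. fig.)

k = 14.0

With E > U₀ the solution is oscillatory, ψ ∝ e^{±ikx} with k = √(2m(E − U₀))/ℏ.
k = √(2 × 2.62 × 37.3) = 13.98.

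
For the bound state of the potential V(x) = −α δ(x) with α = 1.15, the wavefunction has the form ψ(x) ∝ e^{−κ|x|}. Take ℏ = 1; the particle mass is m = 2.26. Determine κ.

κ = 2.60

Integrate −(ℏ²/2m)ψ'' − αδ(x)ψ = Eψ from −ε to +ε: the ψ'' term gives ψ'(0⁺) − ψ'(0⁻) and the δ term gives −(2mα/ℏ²)ψ(0).
With ψ ∝ e^{−κ|x|} this yields −2κ = −2mα/ℏ², so κ = mα/ℏ² = 2.599.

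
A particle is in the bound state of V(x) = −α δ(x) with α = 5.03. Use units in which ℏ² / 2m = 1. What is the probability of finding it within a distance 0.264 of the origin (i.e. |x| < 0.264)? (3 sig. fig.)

The normalised bound state is ψ = √κ e^{−κ|x|} with κ = mα/ℏ² = 2.515.
P(|x| < d) = ∫_{−d}^{d} κ e^{−2κ|x|} dx = 1 − e^{−2κd} = 1 − e^{−1.328} = 0.7350.

P = 0.735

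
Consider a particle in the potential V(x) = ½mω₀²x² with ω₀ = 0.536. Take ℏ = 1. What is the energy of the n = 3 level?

Using E_n = (n + ½)ℏω₀: E_3 = 3.5 × 0.536 = 1.876.

E = 1.88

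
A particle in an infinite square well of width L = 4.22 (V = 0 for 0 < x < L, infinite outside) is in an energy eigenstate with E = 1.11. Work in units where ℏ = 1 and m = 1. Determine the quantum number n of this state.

n = 2

For an infinite well E_n = n²π²ℏ²/(2mL²), so n = (L/πℏ)√(2mE).
n = (4.22/π) × √(2 × 1 × 1.11) = 2.001 → n = 2.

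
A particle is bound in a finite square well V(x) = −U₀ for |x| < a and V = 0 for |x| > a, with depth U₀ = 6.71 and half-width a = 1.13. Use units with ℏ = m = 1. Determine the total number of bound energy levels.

The dimensionless depth is z₀ = a√(2mU₀)/ℏ = 1.13 × √(13.42) = 4.140.
The even/odd transcendental equations gain one root per π/2 in z₀, giving N = 1 + ⌊2z₀/π⌋ = 1 + ⌊2.635⌋ = 3.

N = 3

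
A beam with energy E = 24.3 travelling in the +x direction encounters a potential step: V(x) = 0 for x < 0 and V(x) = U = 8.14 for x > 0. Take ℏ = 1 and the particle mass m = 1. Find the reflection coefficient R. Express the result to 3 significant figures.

R = 0.0103

The wavenumbers are k₁ = √(2mE)/ℏ = 6.971 on the left and k₂ = √(2m(E − U))/ℏ = 5.685 on the right.
Continuity of ψ and ψ′ at the step yields the reflection amplitude r = (k₁ − k₂)/(k₁ + k₂) = 0.1016; thus R = |r|² = 0.01033, T = 0.9897.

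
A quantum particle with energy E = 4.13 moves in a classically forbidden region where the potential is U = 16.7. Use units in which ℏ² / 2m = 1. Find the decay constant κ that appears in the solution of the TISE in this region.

κ = 3.55

Since E < U the TISE in this region is ψ'' = κ²ψ with κ = √(2m(U − E))/ℏ.
κ = √(2 × 0.5 × 12.57) = 3.545.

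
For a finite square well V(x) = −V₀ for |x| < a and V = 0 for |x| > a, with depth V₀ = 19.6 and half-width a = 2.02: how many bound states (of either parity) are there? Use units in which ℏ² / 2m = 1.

Define the well-strength parameter z₀ = (a/ℏ)√(2mV₀) = 2.02 × √(2·0.5·19.6) = 8.943.
The even/odd transcendental equations gain one root per π/2 in z₀, giving N = 1 + ⌊2z₀/π⌋ = 1 + ⌊5.693⌋ = 6.

N = 6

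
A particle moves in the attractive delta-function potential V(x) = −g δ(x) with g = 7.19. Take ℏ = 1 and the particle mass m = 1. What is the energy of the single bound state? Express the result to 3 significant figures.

E = -25.8

The bound state is ψ(x) = √κ e^{−κ|x|}. The derivative jump ψ'(0⁺) − ψ'(0⁻) = −(2mg/ℏ²)ψ(0) fixes κ = mg/ℏ² = 7.190.
Then E = −ℏ²κ²/(2m) = −mg²/(2ℏ²) = -25.85.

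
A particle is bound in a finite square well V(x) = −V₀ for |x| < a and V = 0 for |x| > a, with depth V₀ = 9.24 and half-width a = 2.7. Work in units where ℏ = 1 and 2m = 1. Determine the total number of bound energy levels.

N = 6

Define the well-strength parameter z₀ = (a/ℏ)√(2mV₀) = 2.7 × √(2·0.5·9.24) = 8.207.
A new bound state (alternating even/odd) appears each time z₀ passes a multiple of π/2, so N = ⌊2z₀/π⌋ + 1 = ⌊5.225⌋ + 1 = 6.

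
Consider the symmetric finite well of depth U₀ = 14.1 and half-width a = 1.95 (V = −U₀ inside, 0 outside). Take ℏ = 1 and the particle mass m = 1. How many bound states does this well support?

Define the well-strength parameter z₀ = (a/ℏ)√(2mU₀) = 1.95 × √(2·1·14.1) = 10.36.
The even/odd transcendental equations gain one root per π/2 in z₀, giving N = 1 + ⌊2z₀/π⌋ = 1 + ⌊6.592⌋ = 7.

N = 7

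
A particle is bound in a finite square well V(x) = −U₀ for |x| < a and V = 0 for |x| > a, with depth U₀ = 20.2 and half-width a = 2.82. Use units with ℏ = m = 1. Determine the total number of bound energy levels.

Define the well-strength parameter z₀ = (a/ℏ)√(2mU₀) = 2.82 × √(2·1·20.2) = 17.92.
The even/odd transcendental equations gain one root per π/2 in z₀, giving N = 1 + ⌊2z₀/π⌋ = 1 + ⌊11.41⌋ = 12.

N = 12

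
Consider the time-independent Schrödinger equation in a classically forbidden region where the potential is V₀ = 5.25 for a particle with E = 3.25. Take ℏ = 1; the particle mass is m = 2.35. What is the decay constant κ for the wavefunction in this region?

Since E < V₀ the TISE in this region is ψ'' = κ²ψ with κ = √(2m(V₀ − E))/ℏ.
κ = √(2 × 2.35 × 2) = 3.066.

κ = 3.07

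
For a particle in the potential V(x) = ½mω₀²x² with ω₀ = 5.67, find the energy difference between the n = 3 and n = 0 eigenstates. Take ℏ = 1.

E_n = ℏω₀(n + ½), so ΔE = (3 − 0) ℏω₀ = 3 × 5.67 = 17.01.

ΔE = 17.0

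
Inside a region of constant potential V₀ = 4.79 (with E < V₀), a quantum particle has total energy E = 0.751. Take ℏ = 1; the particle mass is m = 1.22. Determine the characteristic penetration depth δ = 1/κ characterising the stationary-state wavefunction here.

δ = 0.319

Since E < V₀ the TISE in this region is ψ'' = κ²ψ with κ = √(2m(V₀ − E))/ℏ.
κ = √(2 × 1.22 × 4.039) = 3.139. The penetration depth is δ = 1/κ = 0.319.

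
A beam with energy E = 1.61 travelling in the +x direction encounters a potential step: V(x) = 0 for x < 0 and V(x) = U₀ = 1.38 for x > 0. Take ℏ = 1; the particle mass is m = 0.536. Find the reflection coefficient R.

The wavenumbers are k₁ = √(2mE)/ℏ = 1.314 on the left and k₂ = √(2m(E − U₀))/ℏ = 0.4965 on the right.
Continuity of ψ and ψ′ at the step yields the reflection amplitude r = (k₁ − k₂)/(k₁ + k₂) = 0.4514; thus R = |r|² = 0.2038, T = 0.7962.

R = 0.204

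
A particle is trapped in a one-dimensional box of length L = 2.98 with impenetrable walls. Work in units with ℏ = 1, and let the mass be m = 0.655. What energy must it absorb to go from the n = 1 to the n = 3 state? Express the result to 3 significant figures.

E_n = n²π²ℏ²/(2mL²), so ΔE = (3² − 1²) π²ℏ²/(2mL²).
ΔE = 8 × π² / (2 × 0.655 × 2.98²) = 6.787.

ΔE = 6.79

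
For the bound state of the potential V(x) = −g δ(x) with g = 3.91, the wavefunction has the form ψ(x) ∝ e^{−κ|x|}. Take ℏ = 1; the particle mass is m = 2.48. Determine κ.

Integrating the TISE across x = 0 gives the cusp condition ψ'(0⁺) − ψ'(0⁻) = −(2mg/ℏ²)ψ(0).
With ψ ∝ e^{−κ|x|} this yields −2κ = −2mg/ℏ², so κ = mg/ℏ² = 9.697.

κ = 9.70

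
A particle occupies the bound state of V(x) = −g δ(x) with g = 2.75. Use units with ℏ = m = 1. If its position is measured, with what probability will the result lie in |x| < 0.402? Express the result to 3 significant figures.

The normalised bound state is ψ = √κ e^{−κ|x|} with κ = mg/ℏ² = 2.750.
P(|x| < d) = ∫_{−d}^{d} κ e^{−2κ|x|} dx = 1 − e^{−2κd} = 1 − e^{−2.211} = 0.8904.

P = 0.890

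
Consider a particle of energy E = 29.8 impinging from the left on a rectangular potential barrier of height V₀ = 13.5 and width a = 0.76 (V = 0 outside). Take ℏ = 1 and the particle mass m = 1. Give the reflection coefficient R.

R = 0.0752

E > V₀: inside the barrier k₂ = √(2m(E − V₀))/ℏ = 5.710, k₂a = 4.339.
T = [1 + V₀² sin²(k₂a) / (4E(E − V₀))]⁻¹ = 1/1.081 = 0.925.
R = 1 − T = 0.0752.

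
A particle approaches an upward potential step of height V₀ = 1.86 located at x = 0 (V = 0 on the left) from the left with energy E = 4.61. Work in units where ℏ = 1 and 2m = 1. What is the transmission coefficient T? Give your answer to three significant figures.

On each side the TISE gives plane waves with k = √(2m(E − V))/ℏ: k₁ = √(2·½·4.61) = 2.147, k₂ = √(2·½·2.75) = 1.658.
Matching ψ and ψ′ at x = 0 gives r = (k₁ − k₂)/(k₁ + k₂), so R = r² = 0.01650 and T = 1 − R = 0.9835.

T = 0.984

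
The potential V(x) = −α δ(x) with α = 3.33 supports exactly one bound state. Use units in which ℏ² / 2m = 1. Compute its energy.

E = -2.77

For x ≠ 0 the bound state is ψ ∝ e^{−κ|x|}; integrating the TISE across the delta gives the cusp condition 2κ = 2mα/ℏ², so κ = 1.665.
Then E = −ℏ²κ²/(2m) = −mα²/(2ℏ²) = -2.772.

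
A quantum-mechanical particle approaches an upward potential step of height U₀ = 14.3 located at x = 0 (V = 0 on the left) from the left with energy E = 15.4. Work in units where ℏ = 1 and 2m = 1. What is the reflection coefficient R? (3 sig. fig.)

The wavenumbers are k₁ = √(2mE)/ℏ = 3.924 on the left and k₂ = √(2m(E − U₀))/ℏ = 1.049 on the right.
Matching ψ and ψ′ at x = 0 gives r = (k₁ − k₂)/(k₁ + k₂), so R = r² = 0.3343 and T = 1 − R = 0.6657.

R = 0.334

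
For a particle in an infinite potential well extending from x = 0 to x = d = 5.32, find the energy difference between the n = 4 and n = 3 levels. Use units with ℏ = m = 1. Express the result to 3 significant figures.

ΔE = 1.22

E_n = n²π²ℏ²/(2md²), so ΔE = (4² − 3²) π²ℏ²/(2md²).
ΔE = 7 × π² / (2 × 1 × 5.32²) = 1.221.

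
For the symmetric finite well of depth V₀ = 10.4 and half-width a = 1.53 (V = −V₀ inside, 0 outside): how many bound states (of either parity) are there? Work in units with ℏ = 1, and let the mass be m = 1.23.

The dimensionless depth is z₀ = a√(2mV₀)/ℏ = 1.53 × √(25.58) = 7.739.
The even/odd transcendental equations gain one root per π/2 in z₀, giving N = 1 + ⌊2z₀/π⌋ = 1 + ⌊4.927⌋ = 5.

N = 5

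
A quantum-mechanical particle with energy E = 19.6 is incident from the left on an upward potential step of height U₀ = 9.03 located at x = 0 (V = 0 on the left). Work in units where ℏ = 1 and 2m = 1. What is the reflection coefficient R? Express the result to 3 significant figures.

R = 0.0235

On each side the TISE gives plane waves with k = √(2m(E − V))/ℏ: k₁ = √(2·½·19.6) = 4.427, k₂ = √(2·½·10.57) = 3.251.
Continuity of ψ and ψ′ at the step yields the reflection amplitude r = (k₁ − k₂)/(k₁ + k₂) = 0.1532; thus R = |r|² = 0.02346, T = 0.9765.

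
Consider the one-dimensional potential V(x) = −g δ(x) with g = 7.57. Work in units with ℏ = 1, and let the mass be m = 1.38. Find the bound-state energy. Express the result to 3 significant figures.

E = -39.5

For x ≠ 0 the bound state is ψ ∝ e^{−κ|x|}; integrating the TISE across the delta gives the cusp condition 2κ = 2mg/ℏ², so κ = 10.45.
Then E = −ℏ²κ²/(2m) = −mg²/(2ℏ²) = -39.54.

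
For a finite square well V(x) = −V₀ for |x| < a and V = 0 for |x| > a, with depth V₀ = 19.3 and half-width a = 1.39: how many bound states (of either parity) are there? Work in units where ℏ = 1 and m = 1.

N = 6

The dimensionless depth is z₀ = a√(2mV₀)/ℏ = 1.39 × √(38.60) = 8.636.
A new bound state (alternating even/odd) appears each time z₀ passes a multiple of π/2, so N = ⌊2z₀/π⌋ + 1 = ⌊5.498⌋ + 1 = 6.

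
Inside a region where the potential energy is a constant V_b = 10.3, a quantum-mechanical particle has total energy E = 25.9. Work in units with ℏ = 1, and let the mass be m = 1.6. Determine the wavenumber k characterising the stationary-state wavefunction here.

k = 7.07

With E > V_b the solution is oscillatory, ψ ∝ e^{±ikx} with k = √(2m(E − V_b))/ℏ.
k = √(2 × 1.6 × 15.6) = 7.065.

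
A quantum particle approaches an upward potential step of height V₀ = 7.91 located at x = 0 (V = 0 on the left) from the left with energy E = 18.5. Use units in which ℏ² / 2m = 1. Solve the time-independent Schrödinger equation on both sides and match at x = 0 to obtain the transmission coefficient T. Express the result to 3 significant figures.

T = 0.981

On each side the TISE gives plane waves with k = √(2m(E − V))/ℏ: k₁ = √(2·½·18.5) = 4.301, k₂ = √(2·½·10.59) = 3.254.
Matching ψ and ψ′ at x = 0 gives r = (k₁ − k₂)/(k₁ + k₂), so R = r² = 0.01920 and T = 1 − R = 0.9808.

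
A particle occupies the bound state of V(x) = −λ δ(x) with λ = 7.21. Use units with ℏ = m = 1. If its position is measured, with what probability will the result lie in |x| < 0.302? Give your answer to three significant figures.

P = 0.987

The normalised bound state is ψ = √κ e^{−κ|x|} with κ = mλ/ℏ² = 7.210.
P(|x| < d) = ∫_{−d}^{d} κ e^{−2κ|x|} dx = 1 − e^{−2κd} = 1 − e^{−4.355} = 0.9872.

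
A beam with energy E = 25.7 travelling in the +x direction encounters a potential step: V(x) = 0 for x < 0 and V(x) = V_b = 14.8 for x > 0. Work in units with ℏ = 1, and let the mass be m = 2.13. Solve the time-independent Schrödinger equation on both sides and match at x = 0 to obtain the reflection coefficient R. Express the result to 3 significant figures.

On each side the TISE gives plane waves with k = √(2m(E − V))/ℏ: k₁ = √(2·2.13·25.7) = 10.46, k₂ = √(2·2.13·10.9) = 6.814.
Matching ψ and ψ′ at x = 0 gives r = (k₁ − k₂)/(k₁ + k₂), so R = r² = 0.04461 and T = 1 − R = 0.9554.

R = 0.0446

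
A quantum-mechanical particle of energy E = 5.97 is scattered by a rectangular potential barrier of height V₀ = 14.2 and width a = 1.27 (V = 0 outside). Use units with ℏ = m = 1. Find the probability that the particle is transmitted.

T = 0.000130

Since E < V₀ the interior solution is evanescent with decay constant κ = √(2m(V₀ − E))/ℏ = 4.057.
κa = 5.153, sinh(κa) = 86.43.
The exact tunnelling result is T⁻¹ = 1 + V₀² sinh²(κa) / [4E(V₀ − E)] = 7665, so T = 0.000130.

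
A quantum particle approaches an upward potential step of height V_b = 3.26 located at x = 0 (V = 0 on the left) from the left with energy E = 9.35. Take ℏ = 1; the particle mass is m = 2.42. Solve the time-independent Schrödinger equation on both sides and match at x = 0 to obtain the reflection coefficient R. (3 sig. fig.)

R = 0.0114

On each side the TISE gives plane waves with k = √(2m(E − V))/ℏ: k₁ = √(2·2.42·9.35) = 6.727, k₂ = √(2·2.42·6.09) = 5.429.
Continuity of ψ and ψ′ at the step yields the reflection amplitude r = (k₁ − k₂)/(k₁ + k₂) = 0.1068; thus R = |r|² = 0.01140, T = 0.9886.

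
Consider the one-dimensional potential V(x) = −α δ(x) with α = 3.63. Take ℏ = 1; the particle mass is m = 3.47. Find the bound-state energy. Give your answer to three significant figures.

The bound state is ψ(x) = √κ e^{−κ|x|}. The derivative jump ψ'(0⁺) − ψ'(0⁻) = −(2mα/ℏ²)ψ(0) fixes κ = mα/ℏ² = 12.60.
Then E = −ℏ²κ²/(2m) = −mα²/(2ℏ²) = -22.86.

E = -22.9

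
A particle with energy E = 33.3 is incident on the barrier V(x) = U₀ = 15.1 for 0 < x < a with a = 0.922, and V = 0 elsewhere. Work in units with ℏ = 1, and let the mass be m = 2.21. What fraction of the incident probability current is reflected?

Above the barrier the interior wavenumber is k₂ = √(2m(E − U₀))/ℏ = 8.969, giving phase k₂a = 8.269.
T = [1 + U₀² sin²(k₂a) / (4E(E − U₀))]⁻¹ = 1/1.079 = 0.927.
R = 1 − T = 0.0730.

R = 0.0730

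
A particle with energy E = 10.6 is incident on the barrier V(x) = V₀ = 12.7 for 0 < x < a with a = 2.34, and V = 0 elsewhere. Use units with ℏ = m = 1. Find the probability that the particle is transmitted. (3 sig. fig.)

Since E < V₀ the interior solution is evanescent with decay constant κ = √(2m(V₀ − E))/ℏ = 2.049.
κa = 4.796, sinh(κa) = 60.48.
The exact tunnelling result is T⁻¹ = 1 + V₀² sinh²(κa) / [4E(V₀ − E)] = 6628, so T = 0.000151.

T = 0.000151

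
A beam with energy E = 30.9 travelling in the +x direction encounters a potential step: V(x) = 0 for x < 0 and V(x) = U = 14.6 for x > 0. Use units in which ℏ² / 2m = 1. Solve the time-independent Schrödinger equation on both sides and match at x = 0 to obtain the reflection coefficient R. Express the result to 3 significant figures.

The wavenumbers are k₁ = √(2mE)/ℏ = 5.559 on the left and k₂ = √(2m(E − U))/ℏ = 4.037 on the right.
Continuity of ψ and ψ′ at the step yields the reflection amplitude r = (k₁ − k₂)/(k₁ + k₂) = 0.1585; thus R = |r|² = 0.02514, T = 0.9749.

R = 0.0251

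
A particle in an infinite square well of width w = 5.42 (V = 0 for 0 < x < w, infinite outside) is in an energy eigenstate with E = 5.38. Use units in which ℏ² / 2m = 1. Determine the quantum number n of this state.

From E_n = n²π²ℏ²/(2mw²) invert to n = √(2mw²E)/(πℏ).
n = (5.42/π) × √(2 × 0.5 × 5.38) = 4.002 → n = 4.

n = 4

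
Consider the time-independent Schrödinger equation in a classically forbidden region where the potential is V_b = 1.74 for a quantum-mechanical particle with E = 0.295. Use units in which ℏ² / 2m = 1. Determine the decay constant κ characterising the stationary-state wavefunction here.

κ = 1.20

Since E < V_b the TISE in this region is ψ'' = κ²ψ with κ = √(2m(V_b − E))/ℏ.
κ = √(2 × 0.5 × 1.445) = 1.202.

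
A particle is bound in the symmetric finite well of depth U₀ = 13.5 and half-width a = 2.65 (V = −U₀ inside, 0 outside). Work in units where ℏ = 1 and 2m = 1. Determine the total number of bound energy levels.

N = 7

Define the well-strength parameter z₀ = (a/ℏ)√(2mU₀) = 2.65 × √(2·0.5·13.5) = 9.737.
A new bound state (alternating even/odd) appears each time z₀ passes a multiple of π/2, so N = ⌊2z₀/π⌋ + 1 = ⌊6.199⌋ + 1 = 7.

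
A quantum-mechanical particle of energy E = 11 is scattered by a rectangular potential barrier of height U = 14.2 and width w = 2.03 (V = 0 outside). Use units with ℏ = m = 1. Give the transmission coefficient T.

T = 0.0000967

Since E < U the interior solution is evanescent with decay constant κ = √(2m(U − E))/ℏ = 2.530.
κw = 5.136, sinh(κw) = 84.98.
The exact tunnelling result is T⁻¹ = 1 + U² sinh²(κw) / [4E(U − E)] = 10340, so T = 0.0000967.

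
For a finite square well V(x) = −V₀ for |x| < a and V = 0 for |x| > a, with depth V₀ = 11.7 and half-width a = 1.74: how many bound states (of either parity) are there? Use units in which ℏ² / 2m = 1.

N = 4

Define the well-strength parameter z₀ = (a/ℏ)√(2mV₀) = 1.74 × √(2·0.5·11.7) = 5.952.
A new bound state (alternating even/odd) appears each time z₀ passes a multiple of π/2, so N = ⌊2z₀/π⌋ + 1 = ⌊3.789⌋ + 1 = 4.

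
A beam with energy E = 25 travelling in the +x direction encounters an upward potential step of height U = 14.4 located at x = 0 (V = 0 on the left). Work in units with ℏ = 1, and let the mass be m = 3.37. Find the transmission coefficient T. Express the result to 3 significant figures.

T = 0.955

The wavenumbers are k₁ = √(2mE)/ℏ = 12.98 on the left and k₂ = √(2m(E − U))/ℏ = 8.452 on the right.
Matching ψ and ψ′ at x = 0 gives r = (k₁ − k₂)/(k₁ + k₂), so R = r² = 0.04464 and T = 1 − R = 0.9554.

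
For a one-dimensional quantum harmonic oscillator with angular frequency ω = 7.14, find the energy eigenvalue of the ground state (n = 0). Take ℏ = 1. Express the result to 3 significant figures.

The oscillator eigenvalues are E_n = ℏω(n + ½), so E_0 = 7.14 × 0.5 = 3.570.

E = 3.57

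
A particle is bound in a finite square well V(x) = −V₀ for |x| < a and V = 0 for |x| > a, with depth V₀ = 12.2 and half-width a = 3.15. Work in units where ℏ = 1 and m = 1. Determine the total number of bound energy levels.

Define the well-strength parameter z₀ = (a/ℏ)√(2mV₀) = 3.15 × √(2·1·12.2) = 15.56.
A new bound state (alternating even/odd) appears each time z₀ passes a multiple of π/2, so N = ⌊2z₀/π⌋ + 1 = ⌊9.906⌋ + 1 = 10.

N = 10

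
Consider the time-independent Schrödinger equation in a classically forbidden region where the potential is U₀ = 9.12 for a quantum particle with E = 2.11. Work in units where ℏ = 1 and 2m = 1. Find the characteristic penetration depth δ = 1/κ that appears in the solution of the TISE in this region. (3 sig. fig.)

Since E < U₀ the TISE in this region is ψ'' = κ²ψ with κ = √(2m(U₀ − E))/ℏ.
κ = √(2 × 0.5 × 7.01) = 2.648. The penetration depth is δ = 1/κ = 0.378.

δ = 0.378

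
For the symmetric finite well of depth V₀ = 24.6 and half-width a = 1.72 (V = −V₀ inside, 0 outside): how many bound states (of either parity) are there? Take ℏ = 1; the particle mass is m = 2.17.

Define the well-strength parameter z₀ = (a/ℏ)√(2mV₀) = 1.72 × √(2·2.17·24.6) = 17.77.
A new bound state (alternating even/odd) appears each time z₀ passes a multiple of π/2, so N = ⌊2z₀/π⌋ + 1 = ⌊11.31⌋ + 1 = 12.

N = 12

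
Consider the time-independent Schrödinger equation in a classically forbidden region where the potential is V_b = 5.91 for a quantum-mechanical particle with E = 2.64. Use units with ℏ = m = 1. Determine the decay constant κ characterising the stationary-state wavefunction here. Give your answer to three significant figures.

Since E < V_b the TISE in this region is ψ'' = κ²ψ with κ = √(2m(V_b − E))/ℏ.
κ = √(2 × 1 × 3.27) = 2.557.

κ = 2.56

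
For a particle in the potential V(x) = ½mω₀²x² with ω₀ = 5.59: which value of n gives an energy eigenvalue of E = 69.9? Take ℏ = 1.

n = 12

Invert E_n = (n + ½)ℏω₀: n = E/ℏω₀ − ½ = 12.004, so n = 12.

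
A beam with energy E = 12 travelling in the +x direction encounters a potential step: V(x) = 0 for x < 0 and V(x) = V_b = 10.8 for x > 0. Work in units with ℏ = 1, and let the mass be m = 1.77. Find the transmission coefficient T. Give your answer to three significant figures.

T = 0.730

On each side the TISE gives plane waves with k = √(2m(E − V))/ℏ: k₁ = √(2·1.77·12) = 6.518, k₂ = √(2·1.77·1.2) = 2.061.
Continuity of ψ and ψ′ at the step yields the reflection amplitude r = (k₁ − k₂)/(k₁ + k₂) = 0.5195; thus R = |r|² = 0.2699, T = 0.7301.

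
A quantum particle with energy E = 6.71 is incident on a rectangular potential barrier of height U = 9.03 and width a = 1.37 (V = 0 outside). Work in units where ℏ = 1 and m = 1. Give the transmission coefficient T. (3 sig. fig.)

T = 0.00833

Since E < U the interior solution is evanescent with decay constant κ = √(2m(U − E))/ℏ = 2.154.
κa = 2.951, sinh(κa) = 9.537.
Matching ψ, ψ′ at both faces gives T = [1 + U² sinh²(κa) / (4E(U − E))]⁻¹ = 1/120.1 = 0.00833.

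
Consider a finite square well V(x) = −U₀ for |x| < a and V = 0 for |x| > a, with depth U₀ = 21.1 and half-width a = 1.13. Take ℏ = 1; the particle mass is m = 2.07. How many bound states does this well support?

Define the well-strength parameter z₀ = (a/ℏ)√(2mU₀) = 1.13 × √(2·2.07·21.1) = 10.56.
The even/odd transcendental equations gain one root per π/2 in z₀, giving N = 1 + ⌊2z₀/π⌋ = 1 + ⌊6.724⌋ = 7.

N = 7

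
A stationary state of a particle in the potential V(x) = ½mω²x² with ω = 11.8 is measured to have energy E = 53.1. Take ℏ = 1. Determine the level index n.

Invert E_n = (n + ½)ℏω: n = E/ℏω − ½ = 4.000, so n = 4.

n = 4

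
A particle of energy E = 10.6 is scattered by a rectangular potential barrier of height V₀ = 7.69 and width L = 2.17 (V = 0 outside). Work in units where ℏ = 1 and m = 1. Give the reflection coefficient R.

Above the barrier the interior wavenumber is k₂ = √(2m(E − V₀))/ℏ = 2.412, giving phase k₂L = 5.235.
Matching at both interfaces gives T⁻¹ = 1 + V₀² sin²(k₂L) / [4E(E − V₀)] = 1.360, hence T = 0.735.
R = 1 − T = 0.265.

R = 0.265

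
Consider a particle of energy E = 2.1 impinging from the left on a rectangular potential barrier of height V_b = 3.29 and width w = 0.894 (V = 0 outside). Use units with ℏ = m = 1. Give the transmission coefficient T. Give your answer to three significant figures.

T = 0.211

E < V_b: inside the barrier ψ ∝ e^{±κx} with κ = √(2m(V_b − E))/ℏ = 1.543.
κw = 1.379, sinh(κw) = 1.860.
Matching ψ, ψ′ at both faces gives T = [1 + V_b² sinh²(κw) / (4E(V_b − E))]⁻¹ = 1/4.746 = 0.211.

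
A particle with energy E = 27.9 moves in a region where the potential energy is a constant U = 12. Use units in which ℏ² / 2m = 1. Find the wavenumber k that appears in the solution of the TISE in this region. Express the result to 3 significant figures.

k = 3.99

With E > U the solution is oscillatory, ψ ∝ e^{±ikx} with k = √(2m(E − U))/ℏ.
k = √(2 × 0.5 × 15.9) = 3.987.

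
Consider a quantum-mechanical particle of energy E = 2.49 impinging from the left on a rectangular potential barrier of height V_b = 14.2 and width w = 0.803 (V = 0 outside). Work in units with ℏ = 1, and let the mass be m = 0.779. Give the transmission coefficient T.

E < V_b: inside the barrier ψ ∝ e^{±κx} with κ = √(2m(V_b − E))/ℏ = 4.271.
κw = 3.430, sinh(κw) = 15.42.
Matching ψ, ψ′ at both faces gives T = [1 + V_b² sinh²(κw) / (4E(V_b − E))]⁻¹ = 1/412.1 = 0.00243.

T = 0.00243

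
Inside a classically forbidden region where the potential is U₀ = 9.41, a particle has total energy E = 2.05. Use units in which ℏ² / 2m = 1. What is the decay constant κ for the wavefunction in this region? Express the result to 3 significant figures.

κ = 2.71

Since E < U₀ the TISE in this region is ψ'' = κ²ψ with κ = √(2m(U₀ − E))/ℏ.
κ = √(2 × 0.5 × 7.36) = 2.713.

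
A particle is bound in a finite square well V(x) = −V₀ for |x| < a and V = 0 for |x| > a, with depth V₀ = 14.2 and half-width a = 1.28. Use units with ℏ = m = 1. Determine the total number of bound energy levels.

Define the well-strength parameter z₀ = (a/ℏ)√(2mV₀) = 1.28 × √(2·1·14.2) = 6.821.
The even/odd transcendental equations gain one root per π/2 in z₀, giving N = 1 + ⌊2z₀/π⌋ = 1 + ⌊4.343⌋ = 5.

N = 5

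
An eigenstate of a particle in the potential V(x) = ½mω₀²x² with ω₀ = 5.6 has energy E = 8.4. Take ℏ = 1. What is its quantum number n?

Invert E_n = (n + ½)ℏω₀: n = E/ℏω₀ − ½ = 1.000, so n = 1.

n = 1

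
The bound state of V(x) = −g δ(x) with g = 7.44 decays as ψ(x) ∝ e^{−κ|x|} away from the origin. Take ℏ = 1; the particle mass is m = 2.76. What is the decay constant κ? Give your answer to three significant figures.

Integrating the TISE across x = 0 gives the cusp condition ψ'(0⁺) − ψ'(0⁻) = −(2mg/ℏ²)ψ(0).
With ψ ∝ e^{−κ|x|} this yields −2κ = −2mg/ℏ², so κ = mg/ℏ² = 20.53.

κ = 20.5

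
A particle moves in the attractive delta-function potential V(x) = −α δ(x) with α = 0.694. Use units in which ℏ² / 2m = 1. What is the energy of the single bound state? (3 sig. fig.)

The bound state is ψ(x) = √κ e^{−κ|x|}. The derivative jump ψ'(0⁺) − ψ'(0⁻) = −(2mα/ℏ²)ψ(0) fixes κ = mα/ℏ² = 0.3470.
Then E = −ℏ²κ²/(2m) = −mα²/(2ℏ²) = -0.1204.

E = -0.120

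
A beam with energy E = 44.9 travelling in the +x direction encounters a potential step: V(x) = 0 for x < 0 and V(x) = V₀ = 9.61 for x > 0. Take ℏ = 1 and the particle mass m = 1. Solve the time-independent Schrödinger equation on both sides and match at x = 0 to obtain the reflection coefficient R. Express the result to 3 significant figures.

The wavenumbers are k₁ = √(2mE)/ℏ = 9.476 on the left and k₂ = √(2m(E − V₀))/ℏ = 8.401 on the right.
Matching ψ and ψ′ at x = 0 gives r = (k₁ − k₂)/(k₁ + k₂), so R = r² = 0.003616 and T = 1 − R = 0.9964.

R = 0.00362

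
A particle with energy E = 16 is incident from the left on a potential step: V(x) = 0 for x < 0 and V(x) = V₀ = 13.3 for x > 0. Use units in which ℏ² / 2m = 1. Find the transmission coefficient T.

On each side the TISE gives plane waves with k = √(2m(E − V))/ℏ: k₁ = √(2·½·16) = 4.000, k₂ = √(2·½·2.7) = 1.643.
Matching ψ and ψ′ at x = 0 gives r = (k₁ − k₂)/(k₁ + k₂), so R = r² = 0.1744 and T = 1 − R = 0.8256.

T = 0.826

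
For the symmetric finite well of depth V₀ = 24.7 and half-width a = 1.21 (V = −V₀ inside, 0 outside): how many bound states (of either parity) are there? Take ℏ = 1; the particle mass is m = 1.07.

The dimensionless depth is z₀ = a√(2mV₀)/ℏ = 1.21 × √(52.86) = 8.797.
A new bound state (alternating even/odd) appears each time z₀ passes a multiple of π/2, so N = ⌊2z₀/π⌋ + 1 = ⌊5.600⌋ + 1 = 6.

N = 6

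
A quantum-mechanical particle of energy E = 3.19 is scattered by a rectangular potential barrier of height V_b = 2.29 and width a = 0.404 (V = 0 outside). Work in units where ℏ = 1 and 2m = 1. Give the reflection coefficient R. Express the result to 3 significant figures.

R = 0.0600

Above the barrier the interior wavenumber is k₂ = √(2m(E − V_b))/ℏ = 0.9487, giving phase k₂a = 0.3833.
T = [1 + V_b² sin²(k₂a) / (4E(E − V_b))]⁻¹ = 1/1.064 = 0.940.
R = 1 − T = 0.0600.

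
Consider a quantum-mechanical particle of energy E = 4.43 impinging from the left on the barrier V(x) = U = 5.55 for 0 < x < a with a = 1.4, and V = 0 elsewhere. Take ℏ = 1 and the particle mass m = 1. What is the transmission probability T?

Since E < U the interior solution is evanescent with decay constant κ = √(2m(U − E))/ℏ = 1.497.
κa = 2.095, sinh(κa) = 4.003.
Matching ψ, ψ′ at both faces gives T = [1 + U² sinh²(κa) / (4E(U − E))]⁻¹ = 1/25.86 = 0.0387.

T = 0.0387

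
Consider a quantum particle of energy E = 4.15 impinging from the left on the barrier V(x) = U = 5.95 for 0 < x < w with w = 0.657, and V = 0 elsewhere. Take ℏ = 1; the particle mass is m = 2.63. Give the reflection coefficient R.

R = 0.942

E < U: inside the barrier ψ ∝ e^{±κx} with κ = √(2m(U − E))/ℏ = 3.077.
κw = 2.022, sinh(κw) = 3.709.
The exact tunnelling result is T⁻¹ = 1 + U² sinh²(κw) / [4E(U − E)] = 17.30, so T = 0.0578.
R = 1 − T = 0.942.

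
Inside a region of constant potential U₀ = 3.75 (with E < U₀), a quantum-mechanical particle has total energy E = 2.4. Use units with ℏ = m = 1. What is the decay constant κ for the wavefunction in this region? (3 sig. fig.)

κ = 1.64

Since E < U₀ the TISE in this region is ψ'' = κ²ψ with κ = √(2m(U₀ − E))/ℏ.
κ = √(2 × 1 × 1.35) = 1.643.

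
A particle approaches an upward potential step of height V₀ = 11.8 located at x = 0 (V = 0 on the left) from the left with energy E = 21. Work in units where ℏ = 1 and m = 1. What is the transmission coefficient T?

On each side the TISE gives plane waves with k = √(2m(E − V))/ℏ: k₁ = √(2·1·21) = 6.481, k₂ = √(2·1·9.2) = 4.290.
Matching ψ and ψ′ at x = 0 gives r = (k₁ − k₂)/(k₁ + k₂), so R = r² = 0.04139 and T = 1 − R = 0.9586.

T = 0.959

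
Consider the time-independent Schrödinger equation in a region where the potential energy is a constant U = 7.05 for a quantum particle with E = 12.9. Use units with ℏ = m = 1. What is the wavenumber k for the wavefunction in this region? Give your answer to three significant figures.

k = 3.42

With E > U the solution is oscillatory, ψ ∝ e^{±ikx} with k = √(2m(E − U))/ℏ.
k = √(2 × 1 × 5.85) = 3.421.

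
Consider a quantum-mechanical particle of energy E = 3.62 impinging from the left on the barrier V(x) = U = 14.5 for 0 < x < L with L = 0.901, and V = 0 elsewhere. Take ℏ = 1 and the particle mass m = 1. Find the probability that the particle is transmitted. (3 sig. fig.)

E < U: inside the barrier ψ ∝ e^{±κx} with κ = √(2m(U − E))/ℏ = 4.665.
κL = 4.203, sinh(κL) = 33.43.
Matching ψ, ψ′ at both faces gives T = [1 + U² sinh²(κL) / (4E(U − E))]⁻¹ = 1/1493 = 0.000670.

T = 0.000670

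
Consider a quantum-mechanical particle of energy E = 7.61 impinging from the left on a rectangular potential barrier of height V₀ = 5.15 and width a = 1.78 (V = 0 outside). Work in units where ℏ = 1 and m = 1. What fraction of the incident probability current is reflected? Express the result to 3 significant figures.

R = 0.156

Above the barrier the interior wavenumber is k₂ = √(2m(E − V₀))/ℏ = 2.218, giving phase k₂a = 3.948.
Matching at both interfaces gives T⁻¹ = 1 + V₀² sin²(k₂a) / [4E(E − V₀)] = 1.185, hence T = 0.844.
R = 1 − T = 0.156.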